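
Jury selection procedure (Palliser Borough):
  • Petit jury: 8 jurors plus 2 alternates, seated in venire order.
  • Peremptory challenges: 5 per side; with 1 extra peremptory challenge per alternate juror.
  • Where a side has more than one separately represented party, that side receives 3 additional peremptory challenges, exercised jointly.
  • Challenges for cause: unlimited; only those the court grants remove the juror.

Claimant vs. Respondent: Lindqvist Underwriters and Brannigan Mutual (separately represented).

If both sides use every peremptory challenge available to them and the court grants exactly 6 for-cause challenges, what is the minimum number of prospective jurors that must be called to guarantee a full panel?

Seats to fill: 8 + 2 alternates = 10.
Peremptories — Claimant: 5 + 1×2 = 7; Respondent: 5 + 1×2 + 3 = 10; total 17.
For-cause removals: 6.
Minimum venire: 10 + 17 + 6 = 33.

33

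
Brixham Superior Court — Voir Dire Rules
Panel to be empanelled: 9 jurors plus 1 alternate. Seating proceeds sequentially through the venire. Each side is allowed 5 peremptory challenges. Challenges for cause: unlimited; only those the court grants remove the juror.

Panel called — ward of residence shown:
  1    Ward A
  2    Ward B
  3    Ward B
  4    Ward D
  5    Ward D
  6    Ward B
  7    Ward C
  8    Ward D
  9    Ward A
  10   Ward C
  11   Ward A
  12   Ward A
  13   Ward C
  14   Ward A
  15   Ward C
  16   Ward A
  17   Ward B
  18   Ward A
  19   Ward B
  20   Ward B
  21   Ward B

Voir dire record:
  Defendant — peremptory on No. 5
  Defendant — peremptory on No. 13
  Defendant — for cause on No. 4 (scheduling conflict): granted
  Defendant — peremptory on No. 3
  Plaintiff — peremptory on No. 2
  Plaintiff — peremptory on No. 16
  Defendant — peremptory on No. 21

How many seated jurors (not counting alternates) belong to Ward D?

Removed: #2, #3, #4, #5, #13, #16, #21.
Seated jurors 1–9: #1, #6, #7, #8, #9, #10, #11, #12, #14 (alternates #15 not counted).
Of those, in Ward D: #8 → 1.

1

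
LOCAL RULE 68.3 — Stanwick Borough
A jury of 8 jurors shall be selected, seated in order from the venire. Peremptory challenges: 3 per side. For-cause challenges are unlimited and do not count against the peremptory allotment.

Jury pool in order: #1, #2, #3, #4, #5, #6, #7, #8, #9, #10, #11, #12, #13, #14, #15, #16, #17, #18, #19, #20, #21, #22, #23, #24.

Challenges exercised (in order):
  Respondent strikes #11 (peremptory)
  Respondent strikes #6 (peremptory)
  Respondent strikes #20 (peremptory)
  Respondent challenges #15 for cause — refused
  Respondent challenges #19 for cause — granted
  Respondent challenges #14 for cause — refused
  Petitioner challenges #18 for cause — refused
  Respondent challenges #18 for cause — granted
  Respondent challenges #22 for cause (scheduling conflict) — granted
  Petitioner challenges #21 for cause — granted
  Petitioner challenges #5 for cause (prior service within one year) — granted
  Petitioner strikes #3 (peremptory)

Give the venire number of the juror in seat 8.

Removed: #3, #5, #6, #11, #18, #19, #20, #21, #22. (#14, #15 stay — for-cause denied.)
Seating in order: seats 1–8 → #1, #2, #4, #7, #8, #9, #10, #12.
So seat 8 is #12.

12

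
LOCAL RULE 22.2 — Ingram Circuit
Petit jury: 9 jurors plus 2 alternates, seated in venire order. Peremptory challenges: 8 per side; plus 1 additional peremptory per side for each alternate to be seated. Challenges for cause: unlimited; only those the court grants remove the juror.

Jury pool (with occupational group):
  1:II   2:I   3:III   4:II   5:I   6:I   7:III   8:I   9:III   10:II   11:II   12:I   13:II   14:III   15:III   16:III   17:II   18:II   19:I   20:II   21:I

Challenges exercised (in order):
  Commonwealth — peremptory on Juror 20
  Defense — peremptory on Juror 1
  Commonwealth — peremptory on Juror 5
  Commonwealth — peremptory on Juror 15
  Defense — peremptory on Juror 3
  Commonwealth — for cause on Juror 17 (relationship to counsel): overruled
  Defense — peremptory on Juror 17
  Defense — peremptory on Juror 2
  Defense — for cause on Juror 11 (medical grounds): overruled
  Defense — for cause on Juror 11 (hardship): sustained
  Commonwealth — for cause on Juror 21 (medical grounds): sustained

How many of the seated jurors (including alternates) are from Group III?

4

Removed: #1, #2, #3, #5, #11, #15, #17, #20, #21.
Seated (11 incl. alternates): #4, #6, #7, #8, #9, #10, #12, #13, #14, #16, #18.
Of those, in Group III: #7, #9, #14, #16 → 4.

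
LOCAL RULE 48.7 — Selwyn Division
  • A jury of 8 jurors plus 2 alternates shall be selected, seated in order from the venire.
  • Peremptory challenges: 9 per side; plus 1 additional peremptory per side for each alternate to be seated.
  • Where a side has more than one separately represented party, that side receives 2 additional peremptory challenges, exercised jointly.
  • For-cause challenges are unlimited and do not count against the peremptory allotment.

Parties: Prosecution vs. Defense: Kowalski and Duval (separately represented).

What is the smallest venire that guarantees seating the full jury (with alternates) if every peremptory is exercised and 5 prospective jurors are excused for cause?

39

Seats to fill: 8 + 2 alternates = 10.
Peremptories — Prosecution: 9 + 1×2 = 11; Defense: 9 + 1×2 + 2 = 13; total 24.
For-cause removals: 5.
Minimum venire: 10 + 24 + 5 = 39.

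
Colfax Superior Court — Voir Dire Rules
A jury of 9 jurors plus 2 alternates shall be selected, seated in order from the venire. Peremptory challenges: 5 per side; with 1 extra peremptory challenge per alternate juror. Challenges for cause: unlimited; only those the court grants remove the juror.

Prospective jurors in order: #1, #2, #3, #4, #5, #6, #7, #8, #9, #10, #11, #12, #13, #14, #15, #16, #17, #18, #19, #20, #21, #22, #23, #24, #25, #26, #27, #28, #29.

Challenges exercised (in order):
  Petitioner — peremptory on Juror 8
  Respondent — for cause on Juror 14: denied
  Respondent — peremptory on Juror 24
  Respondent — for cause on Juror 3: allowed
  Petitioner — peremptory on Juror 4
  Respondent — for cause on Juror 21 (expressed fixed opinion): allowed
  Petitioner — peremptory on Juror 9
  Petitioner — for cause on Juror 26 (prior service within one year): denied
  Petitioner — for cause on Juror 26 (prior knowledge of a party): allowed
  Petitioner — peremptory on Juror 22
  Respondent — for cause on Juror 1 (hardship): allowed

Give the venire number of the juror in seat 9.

14

Removed: #1, #3, #4, #8, #9, #21, #22, #24, #26. (#14 stays — for-cause denied.)
Seating in order: seats 1–9 → #2, #5, #6, #7, #10, #11, #12, #13, #14; alternates → #15, #16.
So seat 9 is #14.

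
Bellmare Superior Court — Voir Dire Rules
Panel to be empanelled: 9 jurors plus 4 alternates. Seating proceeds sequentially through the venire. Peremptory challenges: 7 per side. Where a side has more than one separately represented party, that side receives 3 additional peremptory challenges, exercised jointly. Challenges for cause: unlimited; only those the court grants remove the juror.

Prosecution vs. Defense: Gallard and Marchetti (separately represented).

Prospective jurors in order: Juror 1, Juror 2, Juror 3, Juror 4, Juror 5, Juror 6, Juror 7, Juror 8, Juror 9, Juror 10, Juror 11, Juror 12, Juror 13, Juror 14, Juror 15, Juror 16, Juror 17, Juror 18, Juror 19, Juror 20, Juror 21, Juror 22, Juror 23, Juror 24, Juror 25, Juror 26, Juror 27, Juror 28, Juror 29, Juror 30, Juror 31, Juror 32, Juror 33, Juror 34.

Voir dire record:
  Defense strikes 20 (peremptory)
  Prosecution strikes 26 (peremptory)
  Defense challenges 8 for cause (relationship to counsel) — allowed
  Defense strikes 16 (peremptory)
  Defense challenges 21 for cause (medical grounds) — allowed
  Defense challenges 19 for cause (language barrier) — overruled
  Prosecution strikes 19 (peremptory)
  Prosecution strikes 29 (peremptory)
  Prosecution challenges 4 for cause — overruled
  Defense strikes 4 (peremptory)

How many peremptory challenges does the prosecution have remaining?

4

Prosecution allotment: 7.
Prosecution peremptories used: #26, #19, #29 — 3 (the for-cause on #4 doesn't count).
Remaining: 7 − 3 = 4.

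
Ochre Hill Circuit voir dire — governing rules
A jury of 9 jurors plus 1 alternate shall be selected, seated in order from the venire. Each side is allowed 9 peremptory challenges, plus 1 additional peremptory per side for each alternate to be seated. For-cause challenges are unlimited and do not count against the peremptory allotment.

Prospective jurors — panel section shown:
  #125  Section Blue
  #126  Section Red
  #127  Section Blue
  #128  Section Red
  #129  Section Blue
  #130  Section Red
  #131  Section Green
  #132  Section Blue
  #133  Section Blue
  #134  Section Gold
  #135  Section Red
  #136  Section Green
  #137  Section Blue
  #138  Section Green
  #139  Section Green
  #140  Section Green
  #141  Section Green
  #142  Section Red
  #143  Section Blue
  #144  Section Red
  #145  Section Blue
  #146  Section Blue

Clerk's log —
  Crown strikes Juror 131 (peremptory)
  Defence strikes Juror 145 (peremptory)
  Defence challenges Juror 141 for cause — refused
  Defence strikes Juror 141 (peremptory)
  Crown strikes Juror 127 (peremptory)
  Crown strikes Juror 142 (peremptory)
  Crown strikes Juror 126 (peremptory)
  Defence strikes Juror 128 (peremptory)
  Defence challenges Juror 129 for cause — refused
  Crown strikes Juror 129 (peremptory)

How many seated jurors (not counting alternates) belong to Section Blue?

4

Removed: #126, #127, #128, #129, #131, #141, #142, #145.
Seated jurors 1–9: #125, #130, #132, #133, #134, #135, #136, #137, #138 (alternates #139 not counted).
Of those, in Section Blue: #125, #132, #133, #137 → 4.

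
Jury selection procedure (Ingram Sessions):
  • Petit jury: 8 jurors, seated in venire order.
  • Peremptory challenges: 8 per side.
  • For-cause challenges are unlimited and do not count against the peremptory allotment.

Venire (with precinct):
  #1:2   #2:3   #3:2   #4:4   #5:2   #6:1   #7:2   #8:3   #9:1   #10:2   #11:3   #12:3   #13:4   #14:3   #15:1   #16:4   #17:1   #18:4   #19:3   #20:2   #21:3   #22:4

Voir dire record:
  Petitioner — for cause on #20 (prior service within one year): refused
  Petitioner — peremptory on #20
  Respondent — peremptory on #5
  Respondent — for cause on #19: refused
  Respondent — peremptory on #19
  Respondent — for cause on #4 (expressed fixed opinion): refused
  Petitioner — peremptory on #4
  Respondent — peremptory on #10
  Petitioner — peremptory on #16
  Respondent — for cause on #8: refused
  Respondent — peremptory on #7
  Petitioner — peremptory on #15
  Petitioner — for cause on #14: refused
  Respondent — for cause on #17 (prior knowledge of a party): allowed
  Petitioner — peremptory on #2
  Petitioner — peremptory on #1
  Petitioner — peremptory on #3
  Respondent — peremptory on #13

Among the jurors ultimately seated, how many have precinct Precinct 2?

0

Removed: #1, #2, #3, #4, #5, #7, #10, #13, #15, #16, #17, #19, #20.
Seated jurors 1–8: #6, #8, #9, #11, #12, #14, #18, #21.
None of those are in Precinct 2 → 0.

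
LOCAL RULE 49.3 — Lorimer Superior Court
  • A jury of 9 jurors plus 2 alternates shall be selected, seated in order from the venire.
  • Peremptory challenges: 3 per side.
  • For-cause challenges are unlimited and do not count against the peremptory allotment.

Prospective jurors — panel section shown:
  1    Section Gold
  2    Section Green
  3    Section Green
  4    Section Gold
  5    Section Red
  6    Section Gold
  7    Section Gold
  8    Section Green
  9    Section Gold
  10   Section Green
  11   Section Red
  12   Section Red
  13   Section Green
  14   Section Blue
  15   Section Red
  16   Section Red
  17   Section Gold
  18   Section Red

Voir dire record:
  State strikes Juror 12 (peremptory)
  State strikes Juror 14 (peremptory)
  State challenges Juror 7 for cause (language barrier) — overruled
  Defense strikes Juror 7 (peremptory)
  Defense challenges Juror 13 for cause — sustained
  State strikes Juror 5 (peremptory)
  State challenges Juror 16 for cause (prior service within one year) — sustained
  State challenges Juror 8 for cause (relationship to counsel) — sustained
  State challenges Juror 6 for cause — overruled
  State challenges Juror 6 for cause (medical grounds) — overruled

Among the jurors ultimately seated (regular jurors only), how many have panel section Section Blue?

Removed: #5, #7, #8, #12, #13, #14, #16.
Seated jurors 1–9: #1, #2, #3, #4, #6, #9, #10, #11, #15 (alternates #17, #18 not counted).
None of those are in Section Blue → 0.

0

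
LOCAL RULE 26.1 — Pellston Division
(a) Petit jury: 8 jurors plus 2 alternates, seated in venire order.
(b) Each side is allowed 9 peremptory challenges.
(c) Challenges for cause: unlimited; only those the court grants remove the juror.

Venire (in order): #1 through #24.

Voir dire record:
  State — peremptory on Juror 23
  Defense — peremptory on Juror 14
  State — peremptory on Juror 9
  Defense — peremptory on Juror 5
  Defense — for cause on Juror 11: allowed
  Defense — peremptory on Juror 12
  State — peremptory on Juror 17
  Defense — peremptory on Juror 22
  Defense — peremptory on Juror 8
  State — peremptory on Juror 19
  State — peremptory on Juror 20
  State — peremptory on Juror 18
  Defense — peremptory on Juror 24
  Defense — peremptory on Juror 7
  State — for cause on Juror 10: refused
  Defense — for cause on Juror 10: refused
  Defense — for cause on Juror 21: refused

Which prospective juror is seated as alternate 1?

Removed: #5, #7, #8, #9, #11, #12, #14, #17, #18, #19, #20, #22, #23, #24. (#10, #21 stay — for-cause denied.)
Seating in order: seats 1–8 → #1, #2, #3, #4, #6, #10, #13, #15; alternates → #16, #21.
So alternate 1 is #16.

16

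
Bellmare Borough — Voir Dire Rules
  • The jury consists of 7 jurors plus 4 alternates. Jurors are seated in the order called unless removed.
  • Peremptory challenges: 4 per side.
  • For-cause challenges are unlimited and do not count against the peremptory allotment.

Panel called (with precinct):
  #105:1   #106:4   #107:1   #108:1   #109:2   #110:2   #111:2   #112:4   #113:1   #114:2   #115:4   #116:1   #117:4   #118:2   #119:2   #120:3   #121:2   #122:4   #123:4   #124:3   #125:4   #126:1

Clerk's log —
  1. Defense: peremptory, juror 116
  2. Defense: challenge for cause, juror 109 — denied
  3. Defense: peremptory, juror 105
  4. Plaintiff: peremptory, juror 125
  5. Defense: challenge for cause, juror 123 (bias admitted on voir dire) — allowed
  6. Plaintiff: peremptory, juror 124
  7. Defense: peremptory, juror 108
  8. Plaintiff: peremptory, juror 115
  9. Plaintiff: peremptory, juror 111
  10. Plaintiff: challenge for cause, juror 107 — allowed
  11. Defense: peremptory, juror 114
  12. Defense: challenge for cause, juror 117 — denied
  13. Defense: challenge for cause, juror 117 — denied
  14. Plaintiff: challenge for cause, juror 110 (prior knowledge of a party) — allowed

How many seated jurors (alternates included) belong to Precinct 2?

Removed: #105, #107, #108, #110, #111, #114, #115, #116, #123, #124, #125.
Seated (11 incl. alternates): #106, #109, #112, #113, #117, #118, #119, #120, #121, #122, #126.
Of those, in Precinct 2: #109, #118, #119, #121 → 4.

4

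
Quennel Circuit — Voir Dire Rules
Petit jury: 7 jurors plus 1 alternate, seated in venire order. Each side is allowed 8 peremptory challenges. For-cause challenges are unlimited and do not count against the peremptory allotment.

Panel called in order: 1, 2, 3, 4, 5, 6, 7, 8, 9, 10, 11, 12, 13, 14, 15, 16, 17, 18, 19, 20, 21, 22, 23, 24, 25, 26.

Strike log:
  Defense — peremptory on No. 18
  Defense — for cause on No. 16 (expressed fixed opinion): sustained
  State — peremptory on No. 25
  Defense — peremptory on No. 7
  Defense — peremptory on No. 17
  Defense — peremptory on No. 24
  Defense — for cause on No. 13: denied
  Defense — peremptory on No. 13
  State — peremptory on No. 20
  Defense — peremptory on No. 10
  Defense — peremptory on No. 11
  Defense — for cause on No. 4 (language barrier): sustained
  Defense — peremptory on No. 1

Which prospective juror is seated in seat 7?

12

Removed: #1, #4, #7, #10, #11, #13, #16, #17, #18, #20, #24, #25.
Seating in order: seats 1–7 → #2, #3, #5, #6, #8, #9, #12; alternates → #14.
So seat 7 is #12.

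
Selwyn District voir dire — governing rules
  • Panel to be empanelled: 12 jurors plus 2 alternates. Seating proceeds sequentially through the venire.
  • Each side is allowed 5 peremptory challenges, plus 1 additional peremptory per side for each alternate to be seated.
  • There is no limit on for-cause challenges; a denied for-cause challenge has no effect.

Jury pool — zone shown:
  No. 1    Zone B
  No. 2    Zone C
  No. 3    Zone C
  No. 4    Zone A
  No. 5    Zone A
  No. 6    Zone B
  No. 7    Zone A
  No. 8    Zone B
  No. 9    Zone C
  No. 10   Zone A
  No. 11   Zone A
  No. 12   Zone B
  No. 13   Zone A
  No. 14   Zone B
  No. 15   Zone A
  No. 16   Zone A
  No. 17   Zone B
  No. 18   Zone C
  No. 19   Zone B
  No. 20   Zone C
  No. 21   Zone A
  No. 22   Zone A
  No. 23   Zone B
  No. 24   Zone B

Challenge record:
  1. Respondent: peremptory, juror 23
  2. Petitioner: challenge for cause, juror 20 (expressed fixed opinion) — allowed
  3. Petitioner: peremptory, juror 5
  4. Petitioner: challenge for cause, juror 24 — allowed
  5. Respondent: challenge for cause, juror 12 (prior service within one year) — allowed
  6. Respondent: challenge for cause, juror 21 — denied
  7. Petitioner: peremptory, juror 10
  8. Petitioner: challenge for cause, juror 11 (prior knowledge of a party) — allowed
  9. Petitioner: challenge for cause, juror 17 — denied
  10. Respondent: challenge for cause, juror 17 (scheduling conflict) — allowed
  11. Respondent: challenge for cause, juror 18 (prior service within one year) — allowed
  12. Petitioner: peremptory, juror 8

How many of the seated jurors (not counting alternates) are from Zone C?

3

Removed: #5, #8, #10, #11, #12, #17, #18, #20, #23, #24.
Seated jurors 1–12: #1, #2, #3, #4, #6, #7, #9, #13, #14, #15, #16, #19 (alternates #21, #22 not counted).
Of those, in Zone C: #2, #3, #9 → 3.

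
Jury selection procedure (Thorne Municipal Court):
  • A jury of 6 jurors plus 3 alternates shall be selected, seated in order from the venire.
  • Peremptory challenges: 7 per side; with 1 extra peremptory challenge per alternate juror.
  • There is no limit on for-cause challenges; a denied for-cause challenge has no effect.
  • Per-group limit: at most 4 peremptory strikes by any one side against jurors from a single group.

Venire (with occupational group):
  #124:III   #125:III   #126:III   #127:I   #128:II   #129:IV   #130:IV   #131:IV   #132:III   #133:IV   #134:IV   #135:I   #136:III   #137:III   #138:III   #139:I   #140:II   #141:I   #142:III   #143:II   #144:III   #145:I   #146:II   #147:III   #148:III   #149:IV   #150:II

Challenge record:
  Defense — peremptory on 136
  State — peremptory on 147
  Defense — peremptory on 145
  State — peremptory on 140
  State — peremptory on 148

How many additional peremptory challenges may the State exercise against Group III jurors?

State peremptories so far: #147, #140, #148 — 3 of 10 used, 7 left overall.
Against Group III: #147, #148 — 2 used; per-group cap 4 leaves 2.
Binding limit: min(7, 2) = 2.

2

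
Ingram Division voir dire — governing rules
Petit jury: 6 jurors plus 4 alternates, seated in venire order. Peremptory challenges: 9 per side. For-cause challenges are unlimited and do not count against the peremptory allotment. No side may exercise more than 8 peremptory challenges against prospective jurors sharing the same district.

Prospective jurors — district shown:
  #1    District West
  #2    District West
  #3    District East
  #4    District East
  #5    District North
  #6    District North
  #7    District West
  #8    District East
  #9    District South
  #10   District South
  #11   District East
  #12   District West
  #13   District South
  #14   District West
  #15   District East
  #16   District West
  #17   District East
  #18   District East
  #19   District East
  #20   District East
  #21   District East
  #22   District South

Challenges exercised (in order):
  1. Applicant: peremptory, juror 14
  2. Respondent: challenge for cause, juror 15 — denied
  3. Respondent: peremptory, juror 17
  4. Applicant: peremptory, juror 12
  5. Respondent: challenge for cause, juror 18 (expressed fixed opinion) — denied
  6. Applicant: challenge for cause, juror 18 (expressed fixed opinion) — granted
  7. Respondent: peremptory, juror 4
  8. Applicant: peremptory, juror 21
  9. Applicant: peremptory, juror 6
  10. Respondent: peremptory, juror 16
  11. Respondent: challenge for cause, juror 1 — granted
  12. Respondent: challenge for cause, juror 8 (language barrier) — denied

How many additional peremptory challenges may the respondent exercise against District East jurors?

Respondent peremptories so far: #17, #4, #16 — 3 of 9 used, 6 left overall.
Against District East: #17, #4 — 2 used; per-district cap 8 leaves 6.
Binding limit: min(6, 6) = 6.

6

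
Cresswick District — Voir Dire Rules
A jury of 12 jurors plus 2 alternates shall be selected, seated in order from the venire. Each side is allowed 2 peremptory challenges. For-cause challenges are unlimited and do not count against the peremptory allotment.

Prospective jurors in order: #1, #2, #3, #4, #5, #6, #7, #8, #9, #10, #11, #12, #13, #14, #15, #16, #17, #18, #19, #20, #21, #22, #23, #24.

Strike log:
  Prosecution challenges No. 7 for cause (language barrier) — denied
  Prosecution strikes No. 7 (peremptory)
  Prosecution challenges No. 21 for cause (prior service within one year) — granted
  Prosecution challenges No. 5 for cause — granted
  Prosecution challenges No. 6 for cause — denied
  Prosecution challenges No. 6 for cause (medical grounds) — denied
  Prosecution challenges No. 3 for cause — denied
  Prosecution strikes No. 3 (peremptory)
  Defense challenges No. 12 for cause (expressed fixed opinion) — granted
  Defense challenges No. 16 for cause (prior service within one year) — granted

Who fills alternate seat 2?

Removed: #3, #5, #7, #12, #16, #21. (#6 stays — for-cause denied.)
Filling seats in venire order through position 14: #1, #2, #4, #6, #8, #9, #10, #11, #13, #14, #15, #17, #18, #19.
So alternate 2 is #19.

19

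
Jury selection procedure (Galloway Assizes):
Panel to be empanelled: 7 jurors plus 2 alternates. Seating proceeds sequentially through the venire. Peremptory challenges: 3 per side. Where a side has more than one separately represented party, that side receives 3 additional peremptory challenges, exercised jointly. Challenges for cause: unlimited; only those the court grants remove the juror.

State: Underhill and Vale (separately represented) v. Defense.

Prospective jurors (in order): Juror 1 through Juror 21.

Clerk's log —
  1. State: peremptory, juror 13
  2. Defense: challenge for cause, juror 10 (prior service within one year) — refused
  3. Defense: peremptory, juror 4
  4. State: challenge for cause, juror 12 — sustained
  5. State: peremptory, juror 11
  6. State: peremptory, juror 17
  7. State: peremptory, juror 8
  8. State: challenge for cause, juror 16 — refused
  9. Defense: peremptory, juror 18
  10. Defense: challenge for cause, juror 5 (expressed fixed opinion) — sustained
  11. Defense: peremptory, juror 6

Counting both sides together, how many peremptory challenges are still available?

2

State allotment: 3 base + 3 multi-party = 6. Defense allotment: 3.
State peremptories used: #13, #11, #17, #8 — 4 (for-cause on #12, #16 don't count).
Defense peremptories used: #4, #18, #6 — 3 (for-cause on #10, #5 don't count).
Remaining: (6 − 4) + (3 − 3) = 2.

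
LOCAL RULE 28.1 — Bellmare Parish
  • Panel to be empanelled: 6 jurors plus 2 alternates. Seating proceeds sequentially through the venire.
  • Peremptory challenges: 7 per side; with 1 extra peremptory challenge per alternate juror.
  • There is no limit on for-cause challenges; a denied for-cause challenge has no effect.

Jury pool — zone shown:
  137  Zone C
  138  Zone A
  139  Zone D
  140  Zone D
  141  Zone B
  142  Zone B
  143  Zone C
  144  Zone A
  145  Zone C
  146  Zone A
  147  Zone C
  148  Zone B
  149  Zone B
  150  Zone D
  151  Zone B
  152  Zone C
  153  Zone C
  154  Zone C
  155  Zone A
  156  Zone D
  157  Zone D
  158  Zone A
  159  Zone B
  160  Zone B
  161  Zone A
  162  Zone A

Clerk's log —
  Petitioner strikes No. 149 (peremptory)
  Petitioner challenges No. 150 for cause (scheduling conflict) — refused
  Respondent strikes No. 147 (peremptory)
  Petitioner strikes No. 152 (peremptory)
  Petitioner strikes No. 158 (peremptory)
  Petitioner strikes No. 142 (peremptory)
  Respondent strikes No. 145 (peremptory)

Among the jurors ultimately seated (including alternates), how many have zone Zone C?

Removed: #142, #145, #147, #149, #152, #158.
Seated (8 incl. alternates): #137, #138, #139, #140, #141, #143, #144, #146.
Of those, in Zone C: #137, #143 → 2.

2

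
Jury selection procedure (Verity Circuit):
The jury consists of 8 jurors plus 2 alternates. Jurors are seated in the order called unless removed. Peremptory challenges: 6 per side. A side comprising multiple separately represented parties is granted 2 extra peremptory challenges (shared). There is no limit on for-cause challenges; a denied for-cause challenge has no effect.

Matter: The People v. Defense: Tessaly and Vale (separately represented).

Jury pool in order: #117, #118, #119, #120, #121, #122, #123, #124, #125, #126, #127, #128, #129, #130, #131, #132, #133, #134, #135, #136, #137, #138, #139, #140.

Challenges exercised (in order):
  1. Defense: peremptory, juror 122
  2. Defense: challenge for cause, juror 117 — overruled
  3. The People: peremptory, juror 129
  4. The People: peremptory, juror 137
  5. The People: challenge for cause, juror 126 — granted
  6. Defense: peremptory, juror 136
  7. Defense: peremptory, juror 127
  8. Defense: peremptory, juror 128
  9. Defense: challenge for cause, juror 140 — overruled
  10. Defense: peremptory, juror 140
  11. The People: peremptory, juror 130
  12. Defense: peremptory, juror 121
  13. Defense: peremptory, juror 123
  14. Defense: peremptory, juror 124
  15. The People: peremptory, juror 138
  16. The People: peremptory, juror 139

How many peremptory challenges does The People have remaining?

1

The People allotment: 6.
The People peremptories used: #129, #137, #130, #138, #139 — 5 (the for-cause on #126 doesn't count).
Remaining: 6 − 5 = 1.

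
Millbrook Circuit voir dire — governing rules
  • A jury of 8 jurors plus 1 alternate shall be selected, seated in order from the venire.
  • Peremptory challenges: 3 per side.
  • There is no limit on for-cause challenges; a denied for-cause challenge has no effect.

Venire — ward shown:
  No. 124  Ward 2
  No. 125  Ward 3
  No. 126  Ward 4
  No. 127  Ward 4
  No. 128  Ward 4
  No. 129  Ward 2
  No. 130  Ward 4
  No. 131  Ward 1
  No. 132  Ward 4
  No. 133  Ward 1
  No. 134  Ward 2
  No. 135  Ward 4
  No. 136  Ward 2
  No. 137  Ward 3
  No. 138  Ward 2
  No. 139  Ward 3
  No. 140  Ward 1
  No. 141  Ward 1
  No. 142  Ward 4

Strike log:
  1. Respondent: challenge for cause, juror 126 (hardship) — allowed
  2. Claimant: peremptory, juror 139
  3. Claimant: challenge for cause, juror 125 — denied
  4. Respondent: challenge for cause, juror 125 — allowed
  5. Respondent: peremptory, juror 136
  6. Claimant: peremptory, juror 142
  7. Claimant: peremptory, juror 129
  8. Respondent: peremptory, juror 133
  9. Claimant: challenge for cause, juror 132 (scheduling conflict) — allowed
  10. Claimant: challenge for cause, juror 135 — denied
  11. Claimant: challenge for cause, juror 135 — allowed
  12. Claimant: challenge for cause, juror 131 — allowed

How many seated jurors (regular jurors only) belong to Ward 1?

Removed: #125, #126, #129, #131, #132, #133, #135, #136, #139, #142.
Seated jurors 1–8: #124, #127, #128, #130, #134, #137, #138, #140 (alternates #141 not counted).
Of those, in Ward 1: #140 → 1.

1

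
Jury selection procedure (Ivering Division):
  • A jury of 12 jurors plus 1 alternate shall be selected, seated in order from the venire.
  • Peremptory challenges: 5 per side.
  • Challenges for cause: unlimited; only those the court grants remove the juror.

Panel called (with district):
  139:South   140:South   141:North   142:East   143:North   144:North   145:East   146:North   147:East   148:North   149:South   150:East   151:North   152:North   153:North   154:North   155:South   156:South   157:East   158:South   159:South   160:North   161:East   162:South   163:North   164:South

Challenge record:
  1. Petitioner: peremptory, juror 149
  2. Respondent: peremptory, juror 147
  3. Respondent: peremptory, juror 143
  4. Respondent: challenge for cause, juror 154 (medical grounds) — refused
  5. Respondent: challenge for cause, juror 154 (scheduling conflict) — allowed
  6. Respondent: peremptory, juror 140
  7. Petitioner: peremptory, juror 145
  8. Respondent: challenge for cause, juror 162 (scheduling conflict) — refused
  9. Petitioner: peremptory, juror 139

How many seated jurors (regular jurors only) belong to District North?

Removed: #139, #140, #143, #145, #147, #149, #154.
Seated jurors 1–12: #141, #142, #144, #146, #148, #150, #151, #152, #153, #155, #156, #157 (alternates #158 not counted).
Of those, in District North: #141, #144, #146, #148, #151, #152, #153 → 7.

7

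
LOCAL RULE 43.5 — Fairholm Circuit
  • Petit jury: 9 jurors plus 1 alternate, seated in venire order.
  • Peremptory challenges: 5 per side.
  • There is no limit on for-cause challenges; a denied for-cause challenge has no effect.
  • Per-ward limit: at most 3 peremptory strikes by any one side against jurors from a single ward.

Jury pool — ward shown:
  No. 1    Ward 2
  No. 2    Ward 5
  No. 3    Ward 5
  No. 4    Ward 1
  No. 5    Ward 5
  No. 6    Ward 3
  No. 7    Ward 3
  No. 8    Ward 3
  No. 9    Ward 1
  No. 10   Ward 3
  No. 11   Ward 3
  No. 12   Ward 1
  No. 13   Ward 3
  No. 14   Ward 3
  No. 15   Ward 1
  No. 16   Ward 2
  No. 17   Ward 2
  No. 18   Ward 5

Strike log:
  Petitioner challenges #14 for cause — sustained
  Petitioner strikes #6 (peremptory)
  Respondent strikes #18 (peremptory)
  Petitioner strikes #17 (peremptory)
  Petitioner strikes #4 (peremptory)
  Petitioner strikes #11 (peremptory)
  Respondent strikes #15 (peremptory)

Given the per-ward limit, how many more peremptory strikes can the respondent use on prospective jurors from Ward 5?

2

Respondent peremptories so far: #18, #15 — 2 of 5 used, 3 left overall.
Against Ward 5: #18 — 1 used; per-ward cap 3 leaves 2.
Binding limit: min(3, 2) = 2.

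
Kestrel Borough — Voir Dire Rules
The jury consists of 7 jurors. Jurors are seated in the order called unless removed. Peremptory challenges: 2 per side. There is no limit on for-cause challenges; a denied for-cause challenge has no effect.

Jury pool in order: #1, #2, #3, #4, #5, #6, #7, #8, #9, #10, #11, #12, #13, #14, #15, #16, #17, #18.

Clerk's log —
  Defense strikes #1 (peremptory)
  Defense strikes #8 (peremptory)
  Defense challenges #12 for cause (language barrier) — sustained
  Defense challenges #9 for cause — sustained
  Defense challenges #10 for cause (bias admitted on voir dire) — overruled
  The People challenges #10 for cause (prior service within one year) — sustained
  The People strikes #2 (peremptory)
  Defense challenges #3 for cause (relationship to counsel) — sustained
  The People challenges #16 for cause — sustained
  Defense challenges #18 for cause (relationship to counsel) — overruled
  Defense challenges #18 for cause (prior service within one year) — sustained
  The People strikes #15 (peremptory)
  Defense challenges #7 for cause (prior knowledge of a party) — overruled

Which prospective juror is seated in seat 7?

Removed: #1, #2, #3, #8, #9, #10, #12, #15, #16, #18. (#7 stays — for-cause denied.)
Filling seats in venire order through position 7: #4, #5, #6, #7, #11, #13, #14.
So seat 7 is #14.

14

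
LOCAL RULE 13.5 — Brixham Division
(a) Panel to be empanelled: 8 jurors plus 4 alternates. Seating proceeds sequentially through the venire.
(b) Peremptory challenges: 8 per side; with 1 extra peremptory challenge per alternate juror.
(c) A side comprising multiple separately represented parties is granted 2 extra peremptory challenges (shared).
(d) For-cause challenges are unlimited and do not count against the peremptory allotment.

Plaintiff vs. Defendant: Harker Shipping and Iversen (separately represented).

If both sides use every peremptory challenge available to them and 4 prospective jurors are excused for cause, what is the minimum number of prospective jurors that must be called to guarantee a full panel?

42

Seats to fill: 8 + 4 alternates = 12.
Peremptories — Plaintiff: 8 + 1×4 = 12; Defendant: 8 + 1×4 + 2 = 14; total 26.
For-cause removals: 4.
Minimum venire: 12 + 26 + 4 = 42.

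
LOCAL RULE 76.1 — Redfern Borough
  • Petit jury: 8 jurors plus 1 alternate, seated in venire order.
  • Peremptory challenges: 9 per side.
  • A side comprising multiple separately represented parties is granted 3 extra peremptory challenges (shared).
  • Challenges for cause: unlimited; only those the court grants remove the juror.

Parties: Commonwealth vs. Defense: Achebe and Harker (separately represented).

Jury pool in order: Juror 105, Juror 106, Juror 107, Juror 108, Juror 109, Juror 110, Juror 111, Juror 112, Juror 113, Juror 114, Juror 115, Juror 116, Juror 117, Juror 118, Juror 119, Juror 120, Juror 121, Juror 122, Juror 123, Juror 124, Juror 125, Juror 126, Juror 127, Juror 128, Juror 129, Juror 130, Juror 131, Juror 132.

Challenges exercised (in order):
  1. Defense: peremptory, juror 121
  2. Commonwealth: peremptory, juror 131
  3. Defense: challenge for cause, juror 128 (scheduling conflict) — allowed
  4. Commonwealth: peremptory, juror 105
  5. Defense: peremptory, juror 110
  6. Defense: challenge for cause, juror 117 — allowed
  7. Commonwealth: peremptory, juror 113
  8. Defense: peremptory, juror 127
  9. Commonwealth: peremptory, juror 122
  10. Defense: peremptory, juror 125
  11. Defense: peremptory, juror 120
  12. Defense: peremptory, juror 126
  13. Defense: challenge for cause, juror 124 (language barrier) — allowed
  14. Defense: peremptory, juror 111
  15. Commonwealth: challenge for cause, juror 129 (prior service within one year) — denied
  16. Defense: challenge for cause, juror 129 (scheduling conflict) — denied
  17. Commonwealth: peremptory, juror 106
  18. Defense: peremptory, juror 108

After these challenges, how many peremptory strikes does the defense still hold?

Defense allotment: 9 base + 3 multi-party = 12.
Defense peremptories used: #121, #110, #127, #125, #120, #126, #111, #108 — 8 (for-cause on #128, #117, #124, #129 don't count).
Remaining: 12 − 8 = 4.

4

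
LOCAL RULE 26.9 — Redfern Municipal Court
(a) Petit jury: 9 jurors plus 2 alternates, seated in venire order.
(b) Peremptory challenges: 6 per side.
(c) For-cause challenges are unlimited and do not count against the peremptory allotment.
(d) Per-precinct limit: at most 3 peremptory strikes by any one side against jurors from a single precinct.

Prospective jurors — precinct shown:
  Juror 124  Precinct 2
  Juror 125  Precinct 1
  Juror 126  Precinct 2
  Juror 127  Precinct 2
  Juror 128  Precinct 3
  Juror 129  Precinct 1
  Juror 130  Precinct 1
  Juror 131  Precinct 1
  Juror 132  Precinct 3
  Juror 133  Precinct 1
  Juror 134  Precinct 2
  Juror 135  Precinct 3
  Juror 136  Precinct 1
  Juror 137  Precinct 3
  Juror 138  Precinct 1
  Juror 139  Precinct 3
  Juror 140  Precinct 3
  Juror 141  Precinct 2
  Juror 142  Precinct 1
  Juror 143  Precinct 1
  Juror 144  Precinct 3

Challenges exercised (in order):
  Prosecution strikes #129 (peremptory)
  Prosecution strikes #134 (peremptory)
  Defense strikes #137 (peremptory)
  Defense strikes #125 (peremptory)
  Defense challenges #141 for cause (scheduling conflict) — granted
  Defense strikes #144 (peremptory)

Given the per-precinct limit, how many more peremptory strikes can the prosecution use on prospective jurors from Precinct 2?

Prosecution peremptories so far: #129, #134 — 2 of 6 used, 4 left overall.
Against Precinct 2: #134 — 1 used; per-precinct cap 3 leaves 2.
Binding limit: min(4, 2) = 2.

2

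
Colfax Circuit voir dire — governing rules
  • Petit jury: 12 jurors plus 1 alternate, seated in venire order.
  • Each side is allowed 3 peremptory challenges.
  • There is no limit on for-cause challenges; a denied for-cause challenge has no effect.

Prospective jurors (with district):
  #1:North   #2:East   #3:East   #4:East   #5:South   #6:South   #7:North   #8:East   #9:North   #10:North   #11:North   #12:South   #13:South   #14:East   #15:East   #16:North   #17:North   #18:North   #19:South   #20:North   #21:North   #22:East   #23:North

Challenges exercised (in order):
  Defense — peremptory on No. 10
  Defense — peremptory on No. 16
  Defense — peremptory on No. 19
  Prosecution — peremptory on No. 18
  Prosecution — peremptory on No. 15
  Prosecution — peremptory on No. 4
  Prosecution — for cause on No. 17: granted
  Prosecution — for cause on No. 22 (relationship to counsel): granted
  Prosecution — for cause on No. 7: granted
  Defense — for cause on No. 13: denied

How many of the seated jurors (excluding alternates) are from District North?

4

Removed: #4, #7, #10, #15, #16, #17, #18, #19, #22.
Seated jurors 1–12: #1, #2, #3, #5, #6, #8, #9, #11, #12, #13, #14, #20 (alternates #21 not counted).
Of those, in District North: #1, #9, #11, #20 → 4.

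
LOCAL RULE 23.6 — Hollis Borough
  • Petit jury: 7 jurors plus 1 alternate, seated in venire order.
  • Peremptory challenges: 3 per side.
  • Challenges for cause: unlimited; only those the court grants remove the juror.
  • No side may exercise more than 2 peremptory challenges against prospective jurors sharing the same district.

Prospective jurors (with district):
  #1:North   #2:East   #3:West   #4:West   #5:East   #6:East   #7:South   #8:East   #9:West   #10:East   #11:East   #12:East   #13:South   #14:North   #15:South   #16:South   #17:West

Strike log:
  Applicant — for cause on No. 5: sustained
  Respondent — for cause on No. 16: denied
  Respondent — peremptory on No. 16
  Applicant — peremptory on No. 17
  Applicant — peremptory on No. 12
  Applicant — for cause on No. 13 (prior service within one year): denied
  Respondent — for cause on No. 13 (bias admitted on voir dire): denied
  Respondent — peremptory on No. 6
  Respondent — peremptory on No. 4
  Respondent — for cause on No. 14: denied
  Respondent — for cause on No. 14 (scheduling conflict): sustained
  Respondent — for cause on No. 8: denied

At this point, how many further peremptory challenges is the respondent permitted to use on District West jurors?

0

Respondent peremptories so far: #16, #6, #4 — 3 of 3 used, 0 left overall.
Against District West: #4 — 1 used; per-district cap 2 leaves 1.
Binding limit: min(0, 1) = 0.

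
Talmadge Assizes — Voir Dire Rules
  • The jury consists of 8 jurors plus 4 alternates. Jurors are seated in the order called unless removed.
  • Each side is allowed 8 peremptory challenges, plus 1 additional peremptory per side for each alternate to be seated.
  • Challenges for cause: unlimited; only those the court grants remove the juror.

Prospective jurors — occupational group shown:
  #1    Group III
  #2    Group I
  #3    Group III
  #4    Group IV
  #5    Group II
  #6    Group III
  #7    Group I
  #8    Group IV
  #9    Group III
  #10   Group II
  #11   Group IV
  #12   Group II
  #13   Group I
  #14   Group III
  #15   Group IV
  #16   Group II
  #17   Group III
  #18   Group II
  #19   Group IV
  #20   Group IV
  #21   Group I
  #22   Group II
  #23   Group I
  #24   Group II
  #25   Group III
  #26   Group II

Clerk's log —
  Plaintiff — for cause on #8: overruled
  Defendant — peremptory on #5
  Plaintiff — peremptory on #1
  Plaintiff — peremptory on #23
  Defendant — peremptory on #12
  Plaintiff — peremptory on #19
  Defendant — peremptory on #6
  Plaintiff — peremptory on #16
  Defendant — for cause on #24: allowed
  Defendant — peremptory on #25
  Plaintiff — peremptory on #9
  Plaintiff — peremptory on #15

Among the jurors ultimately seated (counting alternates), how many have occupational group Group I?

Removed: #1, #5, #6, #9, #12, #15, #16, #19, #23, #24, #25.
Seated (12 incl. alternates): #2, #3, #4, #7, #8, #10, #11, #13, #14, #17, #18, #20.
Of those, in Group I: #2, #7, #13 → 3.

3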